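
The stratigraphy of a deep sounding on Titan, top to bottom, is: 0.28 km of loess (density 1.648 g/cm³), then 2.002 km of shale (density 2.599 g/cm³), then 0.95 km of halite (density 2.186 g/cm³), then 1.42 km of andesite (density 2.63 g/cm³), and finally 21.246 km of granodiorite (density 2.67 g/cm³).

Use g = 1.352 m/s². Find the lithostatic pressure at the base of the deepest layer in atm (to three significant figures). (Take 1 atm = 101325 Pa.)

loess: 1648 kg/m³ × 1.352 m/s² × 280 m = 6.239×10^5 Pa = 6.157 atm
shale: 2599 kg/m³ × 1.352 m/s² × 2002 m = 7.035×10^6 Pa = 69.43 atm
halite: 2186 kg/m³ × 1.352 m/s² × 950 m = 2.808×10^6 Pa = 27.71 atm
andesite: 2630 kg/m³ × 1.352 m/s² × 1420 m = 5.049×10^6 Pa = 49.83 atm
granodiorite: 2670 kg/m³ × 1.352 m/s² × 21246 m = 7.669×10^7 Pa = 756.9 atm
Total = 6.157 + 69.43 + 27.71 + 49.83 + 756.9 = 910.04 atm

910 atm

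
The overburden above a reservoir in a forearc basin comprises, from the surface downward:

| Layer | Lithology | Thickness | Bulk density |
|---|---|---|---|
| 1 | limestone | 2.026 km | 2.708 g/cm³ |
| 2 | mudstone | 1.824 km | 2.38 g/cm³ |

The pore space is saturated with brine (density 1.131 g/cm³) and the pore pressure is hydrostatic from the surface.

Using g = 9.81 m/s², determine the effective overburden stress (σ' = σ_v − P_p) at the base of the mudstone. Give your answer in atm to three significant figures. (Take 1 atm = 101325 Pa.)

Overburden (lithostatic) stress σ_v:
limestone: 2708 kg/m³ × 9.81 m/s² × 2026 m = 5.382×10^7 Pa = 53.82 MPa
mudstone: 2380 kg/m³ × 9.81 m/s² × 1824 m = 4.259×10^7 Pa = 42.59 MPa
Total = 53.82 + 42.59 = 96.408 MPa
Pore pressure P_p = 1131 kg/m³ × 9.81 m/s² × 3850 m = 4.272×10^7 Pa = 42.72 MPa
Effective stress σ' = σ_v − P_p = 96.41 − 42.72 = 53.692 MPa = 529.90 atm

530 atm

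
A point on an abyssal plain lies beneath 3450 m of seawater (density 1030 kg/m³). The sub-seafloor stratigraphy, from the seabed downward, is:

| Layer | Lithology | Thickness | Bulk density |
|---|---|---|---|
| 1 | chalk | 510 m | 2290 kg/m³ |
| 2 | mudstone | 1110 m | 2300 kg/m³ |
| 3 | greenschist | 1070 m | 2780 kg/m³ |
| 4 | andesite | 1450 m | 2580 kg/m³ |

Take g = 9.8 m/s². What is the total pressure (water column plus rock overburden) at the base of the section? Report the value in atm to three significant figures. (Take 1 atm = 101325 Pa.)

seawater: 1030 kg/m³ × 9.8 m/s² × 3450 m = 3.482×10^7 Pa = 343.7 atm
chalk: 2290 kg/m³ × 9.8 m/s² × 510 m = 1.145×10^7 Pa = 113.0 atm
mudstone: 2300 kg/m³ × 9.8 m/s² × 1110 m = 2.502×10^7 Pa = 246.9 atm
greenschist: 2780 kg/m³ × 9.8 m/s² × 1070 m = 2.915×10^7 Pa = 287.7 atm
andesite: 2580 kg/m³ × 9.8 m/s² × 1450 m = 3.666×10^7 Pa = 361.8 atm
Total = 343.7 + 113.0 + 246.9 + 287.7 + 361.8 = 1353.1 atm

1350 atm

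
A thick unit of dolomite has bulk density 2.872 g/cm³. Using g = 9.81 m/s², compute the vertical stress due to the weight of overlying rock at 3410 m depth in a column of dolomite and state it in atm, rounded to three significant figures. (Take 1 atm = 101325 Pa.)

dolomite: 2872 kg/m³ × 9.81 m/s² × 3410 m = 9.607×10^7 Pa = 948.2 atm

948 atm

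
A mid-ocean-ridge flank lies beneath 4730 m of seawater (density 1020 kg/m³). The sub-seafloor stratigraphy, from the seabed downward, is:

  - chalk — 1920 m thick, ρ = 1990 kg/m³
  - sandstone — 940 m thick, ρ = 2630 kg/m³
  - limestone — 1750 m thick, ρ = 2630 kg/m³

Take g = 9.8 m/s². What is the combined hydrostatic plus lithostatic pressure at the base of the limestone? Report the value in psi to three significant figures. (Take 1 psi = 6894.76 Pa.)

22300 psi

seawater: 1020 kg/m³ × 9.8 m/s² × 4730 m = 4.728×10^7 Pa = 6858 psi
chalk: 1990 kg/m³ × 9.8 m/s² × 1920 m = 3.744×10^7 Pa = 5431 psi
sandstone: 2630 kg/m³ × 9.8 m/s² × 940 m = 2.423×10^7 Pa = 3514 psi
limestone: 2630 kg/m³ × 9.8 m/s² × 1750 m = 4.510×10^7 Pa = 6542 psi
Total = 6858 + 5431 + 3514 + 6542 = 22344 psi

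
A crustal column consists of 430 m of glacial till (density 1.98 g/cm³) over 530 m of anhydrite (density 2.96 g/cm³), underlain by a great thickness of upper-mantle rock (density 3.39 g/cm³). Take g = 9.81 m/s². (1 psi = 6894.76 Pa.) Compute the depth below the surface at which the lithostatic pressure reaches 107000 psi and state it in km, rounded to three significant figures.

Pressure at base of upper layers: 1980×9.81×430 + 2960×9.81×530 = 2.374×10^7 Pa = 3444 psi
Remaining pressure to be supplied by upper-mantle rock: 7.377×10^8 − 2.374×10^7 = 7.140×10^8 Pa
Additional depth in upper-mantle rock = 7.140×10^8 Pa / (3390 kg/m³ × 9.81 m/s²) = 21470 m
Total depth = 960 m + 21470 m = 22430 m
= 22.430 km

22.4 km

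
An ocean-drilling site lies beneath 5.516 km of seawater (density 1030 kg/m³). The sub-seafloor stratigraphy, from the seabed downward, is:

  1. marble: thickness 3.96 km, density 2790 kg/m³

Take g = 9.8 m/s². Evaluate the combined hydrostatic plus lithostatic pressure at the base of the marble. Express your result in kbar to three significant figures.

seawater: 1030 kg/m³ × 9.8 m/s² × 5516 m = 5.568×10^7 Pa = 0.5568 kbar
marble: 2790 kg/m³ × 9.8 m/s² × 3960 m = 1.083×10^8 Pa = 1.083 kbar
Total = 0.5568 + 1.083 = 1.6395 kbar

1.64 kbar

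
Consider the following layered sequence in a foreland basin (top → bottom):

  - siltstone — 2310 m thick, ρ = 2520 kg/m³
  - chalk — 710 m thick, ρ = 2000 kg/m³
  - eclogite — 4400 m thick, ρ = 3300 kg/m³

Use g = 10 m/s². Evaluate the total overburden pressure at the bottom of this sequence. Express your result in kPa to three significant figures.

siltstone: 2520 kg/m³ × 10 m/s² × 2310 m = 5.821×10^7 Pa = 58212 kPa
chalk: 2000 kg/m³ × 10 m/s² × 710 m = 1.420×10^7 Pa = 14200 kPa
eclogite: 3300 kg/m³ × 10 m/s² × 4400 m = 1.452×10^8 Pa = 1.452×10^5 kPa
Total = 58212 + 14200 + 1.452×10^5 = 2.1761×10^5 kPa

218000 kPa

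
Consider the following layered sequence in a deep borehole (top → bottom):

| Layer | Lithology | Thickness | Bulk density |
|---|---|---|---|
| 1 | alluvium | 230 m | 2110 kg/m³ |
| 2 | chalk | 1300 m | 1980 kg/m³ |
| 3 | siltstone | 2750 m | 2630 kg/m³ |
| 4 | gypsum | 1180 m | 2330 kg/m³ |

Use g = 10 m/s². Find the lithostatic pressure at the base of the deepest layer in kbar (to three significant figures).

alluvium: 2110 kg/m³ × 10 m/s² × 230 m = 4.853×10^6 Pa = 0.04853 kbar
chalk: 1980 kg/m³ × 10 m/s² × 1300 m = 2.574×10^7 Pa = 0.2574 kbar
siltstone: 2630 kg/m³ × 10 m/s² × 2750 m = 7.232×10^7 Pa = 0.7232 kbar
gypsum: 2330 kg/m³ × 10 m/s² × 1180 m = 2.749×10^7 Pa = 0.2749 kbar
Total = 0.04853 + 0.2574 + 0.7232 + 0.2749 = 1.3041 kbar

1.30 kbar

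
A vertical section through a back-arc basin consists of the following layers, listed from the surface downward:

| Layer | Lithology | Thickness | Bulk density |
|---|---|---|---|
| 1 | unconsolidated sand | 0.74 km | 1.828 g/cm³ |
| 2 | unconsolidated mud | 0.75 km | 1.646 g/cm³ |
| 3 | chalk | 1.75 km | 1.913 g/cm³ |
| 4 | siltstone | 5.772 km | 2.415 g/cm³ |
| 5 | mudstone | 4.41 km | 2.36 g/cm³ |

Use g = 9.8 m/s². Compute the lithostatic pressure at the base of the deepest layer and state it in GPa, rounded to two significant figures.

unconsolidated sand: 1828 kg/m³ × 9.8 m/s² × 740 m = 1.326×10^7 Pa = 0.01326 GPa
unconsolidated mud: 1646 kg/m³ × 9.8 m/s² × 750 m = 1.210×10^7 Pa = 0.01210 GPa
chalk: 1913 kg/m³ × 9.8 m/s² × 1750 m = 3.281×10^7 Pa = 0.03281 GPa
siltstone: 2415 kg/m³ × 9.8 m/s² × 5772 m = 1.366×10^8 Pa = 0.1366 GPa
mudstone: 2360 kg/m³ × 9.8 m/s² × 4410 m = 1.020×10^8 Pa = 0.1020 GPa
Total = 0.01326 + 0.01210 + 0.03281 + 0.1366 + 0.1020 = 0.29676 GPa

0.30 GPa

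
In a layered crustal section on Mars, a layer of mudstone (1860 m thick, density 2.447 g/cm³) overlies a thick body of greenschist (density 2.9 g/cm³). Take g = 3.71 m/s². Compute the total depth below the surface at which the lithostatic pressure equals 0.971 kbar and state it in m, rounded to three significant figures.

9320 m

Pressure at base of upper layers: 2447×3.71×1860 = 1.689×10^7 Pa = 0.1689 kbar
Remaining pressure to be supplied by greenschist: 9.710×10^7 − 1.689×10^7 = 8.021×10^7 Pa
Additional depth in greenschist = 8.021×10^7 Pa / (2900 kg/m³ × 3.71 m/s²) = 7455.5 m
Total depth = 1860 m + 7455.5 m = 9315.5 m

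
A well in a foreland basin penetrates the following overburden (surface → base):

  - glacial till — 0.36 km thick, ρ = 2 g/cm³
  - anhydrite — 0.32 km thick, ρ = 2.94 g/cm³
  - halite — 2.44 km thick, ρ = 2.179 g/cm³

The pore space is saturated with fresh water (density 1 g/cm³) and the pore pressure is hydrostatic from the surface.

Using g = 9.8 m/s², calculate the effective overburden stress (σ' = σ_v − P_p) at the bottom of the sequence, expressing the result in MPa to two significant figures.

Overburden (lithostatic) stress σ_v:
glacial till: 2000 kg/m³ × 9.8 m/s² × 360 m = 7.056×10^6 Pa = 7.056 MPa
anhydrite: 2940 kg/m³ × 9.8 m/s² × 320 m = 9.220×10^6 Pa = 9.220 MPa
halite: 2179 kg/m³ × 9.8 m/s² × 2440 m = 5.210×10^7 Pa = 52.10 MPa
Total = 7.056 + 9.220 + 52.10 = 68.380 MPa
Pore pressure P_p = 1000 kg/m³ × 9.8 m/s² × 3120 m = 3.058×10^7 Pa = 30.58 MPa
Effective stress σ' = σ_v − P_p = 68.38 − 30.58 = 37.804 MPa

38 MPa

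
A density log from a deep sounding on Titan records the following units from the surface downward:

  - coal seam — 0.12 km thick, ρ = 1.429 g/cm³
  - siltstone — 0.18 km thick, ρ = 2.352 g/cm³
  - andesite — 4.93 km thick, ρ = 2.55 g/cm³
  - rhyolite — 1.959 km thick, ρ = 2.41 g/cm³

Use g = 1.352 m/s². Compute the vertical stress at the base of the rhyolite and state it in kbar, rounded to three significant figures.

coal seam: 1429 kg/m³ × 1.352 m/s² × 120 m = 2.318×10^5 Pa = 2.318×10^-3 kbar
siltstone: 2352 kg/m³ × 1.352 m/s² × 180 m = 5.724×10^5 Pa = 5.724×10^-3 kbar
andesite: 2550 kg/m³ × 1.352 m/s² × 4930 m = 1.700×10^7 Pa = 0.1700 kbar
rhyolite: 2410 kg/m³ × 1.352 m/s² × 1959 m = 6.383×10^6 Pa = 0.06383 kbar
Total = 2.318×10^-3 + 5.724×10^-3 + 0.1700 + 0.06383 = 0.24184 kbar

0.242 kbar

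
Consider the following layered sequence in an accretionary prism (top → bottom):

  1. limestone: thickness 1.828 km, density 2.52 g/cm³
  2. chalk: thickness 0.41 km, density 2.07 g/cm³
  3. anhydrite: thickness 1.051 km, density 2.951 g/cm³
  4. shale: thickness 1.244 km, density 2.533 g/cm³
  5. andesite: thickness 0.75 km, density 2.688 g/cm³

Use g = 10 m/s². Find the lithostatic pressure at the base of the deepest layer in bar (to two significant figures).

limestone: 2520 kg/m³ × 10 m/s² × 1828 m = 4.607×10^7 Pa = 460.7 bar
chalk: 2070 kg/m³ × 10 m/s² × 410 m = 8.487×10^6 Pa = 84.87 bar
anhydrite: 2951 kg/m³ × 10 m/s² × 1051 m = 3.102×10^7 Pa = 310.2 bar
shale: 2533 kg/m³ × 10 m/s² × 1244 m = 3.151×10^7 Pa = 315.1 bar
andesite: 2688 kg/m³ × 10 m/s² × 750 m = 2.016×10^7 Pa = 201.6 bar
Total = 460.7 + 84.87 + 310.2 + 315.1 + 201.6 = 1372.4 bar

1400 bar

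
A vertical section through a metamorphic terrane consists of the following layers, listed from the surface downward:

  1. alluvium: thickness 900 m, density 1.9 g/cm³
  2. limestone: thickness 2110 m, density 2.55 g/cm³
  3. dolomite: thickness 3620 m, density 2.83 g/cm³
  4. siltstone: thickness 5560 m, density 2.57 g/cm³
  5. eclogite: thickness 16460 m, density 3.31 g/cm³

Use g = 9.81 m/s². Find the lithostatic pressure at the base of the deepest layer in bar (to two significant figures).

8400 bar

alluvium: 1900 kg/m³ × 9.81 m/s² × 900 m = 1.678×10^7 Pa = 167.8 bar
limestone: 2550 kg/m³ × 9.81 m/s² × 2110 m = 5.278×10^7 Pa = 527.8 bar
dolomite: 2830 kg/m³ × 9.81 m/s² × 3620 m = 1.005×10^8 Pa = 1005 bar
siltstone: 2570 kg/m³ × 9.81 m/s² × 5560 m = 1.402×10^8 Pa = 1402 bar
eclogite: 3310 kg/m³ × 9.81 m/s² × 16460 m = 5.345×10^8 Pa = 5345 bar
Total = 167.8 + 527.8 + 1005 + 1402 + 5345 = 8447.1 bar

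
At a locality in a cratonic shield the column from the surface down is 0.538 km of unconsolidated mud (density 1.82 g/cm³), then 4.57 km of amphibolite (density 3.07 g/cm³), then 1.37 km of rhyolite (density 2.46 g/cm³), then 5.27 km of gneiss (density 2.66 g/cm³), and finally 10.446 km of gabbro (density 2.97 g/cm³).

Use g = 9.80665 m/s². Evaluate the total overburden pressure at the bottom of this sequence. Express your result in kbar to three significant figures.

unconsolidated mud: 1820 kg/m³ × 9.80665 m/s² × 538 m = 9.602×10^6 Pa = 0.09602 kbar
amphibolite: 3070 kg/m³ × 9.80665 m/s² × 4570 m = 1.376×10^8 Pa = 1.376 kbar
rhyolite: 2460 kg/m³ × 9.80665 m/s² × 1370 m = 3.305×10^7 Pa = 0.3305 kbar
gneiss: 2660 kg/m³ × 9.80665 m/s² × 5270 m = 1.375×10^8 Pa = 1.375 kbar
gabbro: 2970 kg/m³ × 9.80665 m/s² × 10446 m = 3.042×10^8 Pa = 3.042 kbar
Total = 0.09602 + 1.376 + 0.3305 + 1.375 + 3.042 = 6.2196 kbar

6.22 kbar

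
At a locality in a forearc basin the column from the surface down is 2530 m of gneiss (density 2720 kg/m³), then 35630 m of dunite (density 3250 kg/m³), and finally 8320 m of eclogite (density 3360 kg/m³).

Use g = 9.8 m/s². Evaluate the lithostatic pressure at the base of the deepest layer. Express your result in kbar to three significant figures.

14.8 kbar

gneiss: 2720 kg/m³ × 9.8 m/s² × 2530 m = 6.744×10^7 Pa = 0.6744 kbar
dunite: 3250 kg/m³ × 9.8 m/s² × 35630 m = 1.135×10^9 Pa = 11.35 kbar
eclogite: 3360 kg/m³ × 9.8 m/s² × 8320 m = 2.740×10^8 Pa = 2.740 kbar
Total = 0.6744 + 11.35 + 2.740 = 14.762 kbar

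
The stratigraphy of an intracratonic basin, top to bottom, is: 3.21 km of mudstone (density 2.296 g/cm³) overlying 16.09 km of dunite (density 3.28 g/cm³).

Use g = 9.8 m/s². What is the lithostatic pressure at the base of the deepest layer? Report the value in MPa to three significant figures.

mudstone: 2296 kg/m³ × 9.8 m/s² × 3210 m = 7.223×10^7 Pa = 72.23 MPa
dunite: 3280 kg/m³ × 9.8 m/s² × 16090 m = 5.172×10^8 Pa = 517.2 MPa
Total = 72.23 + 517.2 = 589.42 MPa

589 MPa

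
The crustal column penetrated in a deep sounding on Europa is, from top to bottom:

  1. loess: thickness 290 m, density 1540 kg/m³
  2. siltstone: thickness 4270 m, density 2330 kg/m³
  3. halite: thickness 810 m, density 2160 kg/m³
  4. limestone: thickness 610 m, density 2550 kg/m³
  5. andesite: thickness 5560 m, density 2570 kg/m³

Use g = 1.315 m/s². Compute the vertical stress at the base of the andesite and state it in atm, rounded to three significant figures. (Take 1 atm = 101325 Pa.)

363 atm

loess: 1540 kg/m³ × 1.315 m/s² × 290 m = 5.873×10^5 Pa = 5.796 atm
siltstone: 2330 kg/m³ × 1.315 m/s² × 4270 m = 1.308×10^7 Pa = 129.1 atm
halite: 2160 kg/m³ × 1.315 m/s² × 810 m = 2.301×10^6 Pa = 22.71 atm
limestone: 2550 kg/m³ × 1.315 m/s² × 610 m = 2.045×10^6 Pa = 20.19 atm
andesite: 2570 kg/m³ × 1.315 m/s² × 5560 m = 1.879×10^7 Pa = 185.4 atm
Total = 5.796 + 129.1 + 22.71 + 20.19 + 185.4 = 363.26 atm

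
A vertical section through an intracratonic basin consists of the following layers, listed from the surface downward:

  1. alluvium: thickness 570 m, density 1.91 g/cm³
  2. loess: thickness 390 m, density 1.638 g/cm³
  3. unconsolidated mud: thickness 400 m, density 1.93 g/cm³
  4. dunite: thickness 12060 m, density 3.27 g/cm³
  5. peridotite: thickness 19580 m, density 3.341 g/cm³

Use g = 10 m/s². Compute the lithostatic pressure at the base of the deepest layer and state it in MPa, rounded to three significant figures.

alluvium: 1910 kg/m³ × 10 m/s² × 570 m = 1.089×10^7 Pa = 10.89 MPa
loess: 1638 kg/m³ × 10 m/s² × 390 m = 6.388×10^6 Pa = 6.388 MPa
unconsolidated mud: 1930 kg/m³ × 10 m/s² × 400 m = 7.720×10^6 Pa = 7.720 MPa
dunite: 3270 kg/m³ × 10 m/s² × 12060 m = 3.944×10^8 Pa = 394.4 MPa
peridotite: 3341 kg/m³ × 10 m/s² × 19580 m = 6.542×10^8 Pa = 654.2 MPa
Total = 10.89 + 6.388 + 7.720 + 394.4 + 654.2 = 1073.5 MPa

1070 MPa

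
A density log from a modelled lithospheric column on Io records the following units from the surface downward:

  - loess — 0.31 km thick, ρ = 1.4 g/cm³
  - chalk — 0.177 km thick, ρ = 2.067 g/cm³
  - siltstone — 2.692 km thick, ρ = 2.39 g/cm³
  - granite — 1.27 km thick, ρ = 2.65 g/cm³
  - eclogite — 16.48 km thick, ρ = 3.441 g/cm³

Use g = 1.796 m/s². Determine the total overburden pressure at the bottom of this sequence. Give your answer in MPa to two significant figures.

120 MPa

loess: 1400 kg/m³ × 1.796 m/s² × 310 m = 7.795×10^5 Pa = 0.7795 MPa
chalk: 2067 kg/m³ × 1.796 m/s² × 177 m = 6.571×10^5 Pa = 0.6571 MPa
siltstone: 2390 kg/m³ × 1.796 m/s² × 2692 m = 1.156×10^7 Pa = 11.56 MPa
granite: 2650 kg/m³ × 1.796 m/s² × 1270 m = 6.044×10^6 Pa = 6.044 MPa
eclogite: 3441 kg/m³ × 1.796 m/s² × 16480 m = 1.018×10^8 Pa = 101.8 MPa
Total = 0.7795 + 0.6571 + 11.56 + 6.044 + 101.8 = 120.88 MPa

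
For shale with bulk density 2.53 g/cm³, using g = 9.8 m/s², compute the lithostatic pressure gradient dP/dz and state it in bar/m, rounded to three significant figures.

dP/dz = ρg = 2530 kg/m³ × 9.8 m/s² = 24794 Pa/m
= 24794 Pa/m × (1 bar/m / 1.0000×10^5 Pa/m) = 0.24794 bar/m

0.248 bar/m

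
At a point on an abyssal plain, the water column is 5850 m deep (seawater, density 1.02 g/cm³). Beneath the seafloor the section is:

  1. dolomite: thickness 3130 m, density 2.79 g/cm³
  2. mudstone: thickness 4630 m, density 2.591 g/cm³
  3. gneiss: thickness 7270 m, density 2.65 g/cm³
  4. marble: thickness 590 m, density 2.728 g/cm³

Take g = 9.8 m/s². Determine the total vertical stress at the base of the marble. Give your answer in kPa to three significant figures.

seawater: 1020 kg/m³ × 9.8 m/s² × 5850 m = 5.848×10^7 Pa = 58477 kPa
dolomite: 2790 kg/m³ × 9.8 m/s² × 3130 m = 8.558×10^7 Pa = 85580 kPa
mudstone: 2591 kg/m³ × 9.8 m/s² × 4630 m = 1.176×10^8 Pa = 1.176×10^5 kPa
gneiss: 2650 kg/m³ × 9.8 m/s² × 7270 m = 1.888×10^8 Pa = 1.888×10^5 kPa
marble: 2728 kg/m³ × 9.8 m/s² × 590 m = 1.577×10^7 Pa = 15773 kPa
Total = 58477 + 85580 + 1.176×10^5 + 1.888×10^5 + 15773 = 4.6620×10^5 kPa

466000 kPa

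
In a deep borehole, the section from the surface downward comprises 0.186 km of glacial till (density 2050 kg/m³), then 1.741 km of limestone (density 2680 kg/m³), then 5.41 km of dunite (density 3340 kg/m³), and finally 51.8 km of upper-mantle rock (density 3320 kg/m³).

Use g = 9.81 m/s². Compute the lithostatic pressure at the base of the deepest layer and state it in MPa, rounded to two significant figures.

1900 MPa

glacial till: 2050 kg/m³ × 9.81 m/s² × 186 m = 3.741×10^6 Pa = 3.741 MPa
limestone: 2680 kg/m³ × 9.81 m/s² × 1741 m = 4.577×10^7 Pa = 45.77 MPa
dunite: 3340 kg/m³ × 9.81 m/s² × 5410 m = 1.773×10^8 Pa = 177.3 MPa
upper-mantle rock: 3320 kg/m³ × 9.81 m/s² × 51800 m = 1.687×10^9 Pa = 1687 MPa
Total = 3.741 + 45.77 + 177.3 + 1687 = 1913.9 MPa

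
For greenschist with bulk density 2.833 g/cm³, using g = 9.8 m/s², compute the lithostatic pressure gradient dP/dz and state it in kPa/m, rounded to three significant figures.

27.8 kPa/m

dP/dz = ρg = 2833 kg/m³ × 9.8 m/s² = 27763 Pa/m
= 27763 Pa/m × (1 kPa/m / 1000.0 Pa/m) = 27.763 kPa/m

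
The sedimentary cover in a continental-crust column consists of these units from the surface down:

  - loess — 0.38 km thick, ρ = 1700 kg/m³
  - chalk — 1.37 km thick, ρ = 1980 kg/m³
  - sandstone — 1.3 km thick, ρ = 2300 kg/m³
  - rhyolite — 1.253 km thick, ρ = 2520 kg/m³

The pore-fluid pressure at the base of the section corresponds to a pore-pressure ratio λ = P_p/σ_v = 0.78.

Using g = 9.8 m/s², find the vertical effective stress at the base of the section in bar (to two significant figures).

200 bar

Overburden (lithostatic) stress σ_v:
loess: 1700 kg/m³ × 9.8 m/s² × 380 m = 6.331×10^6 Pa = 6.331 MPa
chalk: 1980 kg/m³ × 9.8 m/s² × 1370 m = 2.658×10^7 Pa = 26.58 MPa
sandstone: 2300 kg/m³ × 9.8 m/s² × 1300 m = 2.930×10^7 Pa = 29.30 MPa
rhyolite: 2520 kg/m³ × 9.8 m/s² × 1253 m = 3.094×10^7 Pa = 30.94 MPa
Total = 6.331 + 26.58 + 29.30 + 30.94 = 93.160 MPa
Pore pressure P_p = λ·σ_v = 0.78 × 93.16 MPa = 72.67 MPa
Effective stress σ' = σ_v − P_p = 93.16 − 72.67 = 20.495 MPa = 204.95 bar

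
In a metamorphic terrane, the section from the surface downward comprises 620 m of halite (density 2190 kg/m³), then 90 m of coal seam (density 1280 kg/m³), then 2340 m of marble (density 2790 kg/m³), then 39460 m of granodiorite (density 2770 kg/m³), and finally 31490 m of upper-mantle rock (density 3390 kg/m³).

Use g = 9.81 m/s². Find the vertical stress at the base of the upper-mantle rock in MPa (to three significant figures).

halite: 2190 kg/m³ × 9.81 m/s² × 620 m = 1.332×10^7 Pa = 13.32 MPa
coal seam: 1280 kg/m³ × 9.81 m/s² × 90 m = 1.130×10^6 Pa = 1.130 MPa
marble: 2790 kg/m³ × 9.81 m/s² × 2340 m = 6.405×10^7 Pa = 64.05 MPa
granodiorite: 2770 kg/m³ × 9.81 m/s² × 39460 m = 1.072×10^9 Pa = 1072 MPa
upper-mantle rock: 3390 kg/m³ × 9.81 m/s² × 31490 m = 1.047×10^9 Pa = 1047 MPa
Total = 13.32 + 1.130 + 64.05 + 1072 + 1047 = 2198.0 MPa

2200 MPa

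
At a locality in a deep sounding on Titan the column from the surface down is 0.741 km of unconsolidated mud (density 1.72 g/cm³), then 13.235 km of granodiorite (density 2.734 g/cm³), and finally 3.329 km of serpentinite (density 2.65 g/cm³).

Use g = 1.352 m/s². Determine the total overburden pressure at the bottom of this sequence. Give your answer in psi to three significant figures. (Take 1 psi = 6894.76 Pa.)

unconsolidated mud: 1720 kg/m³ × 1.352 m/s² × 741 m = 1.723×10^6 Pa = 249.9 psi
granodiorite: 2734 kg/m³ × 1.352 m/s² × 13235 m = 4.892×10^7 Pa = 7095 psi
serpentinite: 2650 kg/m³ × 1.352 m/s² × 3329 m = 1.193×10^7 Pa = 1730 psi
Total = 249.9 + 7095 + 1730 = 9075.3 psi

9080 psi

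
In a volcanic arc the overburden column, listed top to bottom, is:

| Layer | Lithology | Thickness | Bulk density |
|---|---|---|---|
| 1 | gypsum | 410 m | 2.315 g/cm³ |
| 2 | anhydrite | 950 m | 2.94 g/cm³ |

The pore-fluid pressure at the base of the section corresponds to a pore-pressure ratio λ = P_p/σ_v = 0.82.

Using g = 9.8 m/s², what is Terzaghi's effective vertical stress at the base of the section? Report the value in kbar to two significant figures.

0.066 kbar

Overburden (lithostatic) stress σ_v:
gypsum: 2315 kg/m³ × 9.8 m/s² × 410 m = 9.302×10^6 Pa = 9.302 MPa
anhydrite: 2940 kg/m³ × 9.8 m/s² × 950 m = 2.737×10^7 Pa = 27.37 MPa
Total = 9.302 + 27.37 = 36.673 MPa
Pore pressure P_p = λ·σ_v = 0.82 × 36.67 MPa = 30.07 MPa
Effective stress σ' = σ_v − P_p = 36.67 − 30.07 = 6.6012 MPa = 0.066012 kbar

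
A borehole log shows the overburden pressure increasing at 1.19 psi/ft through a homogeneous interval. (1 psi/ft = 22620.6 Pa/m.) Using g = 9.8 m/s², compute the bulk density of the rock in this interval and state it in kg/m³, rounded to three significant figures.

ρ = (dP/dz)/g = 1.19 psi/ft / 9.8 m/s² = 26919 Pa/m / 9.8 m/s² = 2746.8 kg/m³

2750 kg/m³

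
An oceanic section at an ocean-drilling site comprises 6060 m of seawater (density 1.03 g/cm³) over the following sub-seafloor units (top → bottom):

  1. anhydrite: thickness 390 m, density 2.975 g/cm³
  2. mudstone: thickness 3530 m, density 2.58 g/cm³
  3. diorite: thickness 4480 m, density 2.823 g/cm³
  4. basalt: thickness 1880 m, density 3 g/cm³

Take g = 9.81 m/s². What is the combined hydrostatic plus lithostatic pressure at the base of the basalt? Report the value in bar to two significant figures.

seawater: 1030 kg/m³ × 9.81 m/s² × 6060 m = 6.123×10^7 Pa = 612.3 bar
anhydrite: 2975 kg/m³ × 9.81 m/s² × 390 m = 1.138×10^7 Pa = 113.8 bar
mudstone: 2580 kg/m³ × 9.81 m/s² × 3530 m = 8.934×10^7 Pa = 893.4 bar
diorite: 2823 kg/m³ × 9.81 m/s² × 4480 m = 1.241×10^8 Pa = 1241 bar
basalt: 3000 kg/m³ × 9.81 m/s² × 1880 m = 5.533×10^7 Pa = 553.3 bar
Total = 612.3 + 113.8 + 893.4 + 1241 + 553.3 = 3413.5 bar

3400 bar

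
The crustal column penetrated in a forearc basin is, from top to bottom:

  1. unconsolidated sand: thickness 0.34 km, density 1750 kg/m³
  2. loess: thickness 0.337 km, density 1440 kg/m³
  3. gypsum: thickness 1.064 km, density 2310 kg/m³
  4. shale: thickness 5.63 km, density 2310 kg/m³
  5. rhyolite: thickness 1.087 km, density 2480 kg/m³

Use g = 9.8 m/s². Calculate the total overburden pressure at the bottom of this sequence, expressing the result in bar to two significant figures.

unconsolidated sand: 1750 kg/m³ × 9.8 m/s² × 340 m = 5.831×10^6 Pa = 58.31 bar
loess: 1440 kg/m³ × 9.8 m/s² × 337 m = 4.756×10^6 Pa = 47.56 bar
gypsum: 2310 kg/m³ × 9.8 m/s² × 1064 m = 2.409×10^7 Pa = 240.9 bar
shale: 2310 kg/m³ × 9.8 m/s² × 5630 m = 1.275×10^8 Pa = 1275 bar
rhyolite: 2480 kg/m³ × 9.8 m/s² × 1087 m = 2.642×10^7 Pa = 264.2 bar
Total = 58.31 + 47.56 + 240.9 + 1275 + 264.2 = 1885.4 bar

1900 bar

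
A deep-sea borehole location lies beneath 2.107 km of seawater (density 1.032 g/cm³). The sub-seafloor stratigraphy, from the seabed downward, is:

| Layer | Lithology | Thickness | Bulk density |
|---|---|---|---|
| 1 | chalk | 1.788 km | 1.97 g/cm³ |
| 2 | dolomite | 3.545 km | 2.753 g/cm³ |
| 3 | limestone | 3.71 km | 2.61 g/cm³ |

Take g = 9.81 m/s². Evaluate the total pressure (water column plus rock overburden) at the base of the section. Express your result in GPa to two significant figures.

0.25 GPa

seawater: 1032 kg/m³ × 9.81 m/s² × 2107 m = 2.133×10^7 Pa = 0.02133 GPa
chalk: 1970 kg/m³ × 9.81 m/s² × 1788 m = 3.455×10^7 Pa = 0.03455 GPa
dolomite: 2753 kg/m³ × 9.81 m/s² × 3545 m = 9.574×10^7 Pa = 0.09574 GPa
limestone: 2610 kg/m³ × 9.81 m/s² × 3710 m = 9.499×10^7 Pa = 0.09499 GPa
Total = 0.02133 + 0.03455 + 0.09574 + 0.09499 = 0.24662 GPa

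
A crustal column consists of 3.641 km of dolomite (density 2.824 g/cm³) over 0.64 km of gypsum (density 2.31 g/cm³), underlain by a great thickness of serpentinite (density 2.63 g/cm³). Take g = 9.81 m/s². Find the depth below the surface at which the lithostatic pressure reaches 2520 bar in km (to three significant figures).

Pressure at base of upper layers: 2824×9.81×3641 + 2310×9.81×640 = 1.154×10^8 Pa = 1154 bar
Remaining pressure to be supplied by serpentinite: 2.520×10^8 − 1.154×10^8 = 1.366×10^8 Pa
Additional depth in serpentinite = 1.366×10^8 Pa / (2630 kg/m³ × 9.81 m/s²) = 5295.6 m
Total depth = 4281 m + 5295.6 m = 9576.6 m
= 9.5766 km

9.58 km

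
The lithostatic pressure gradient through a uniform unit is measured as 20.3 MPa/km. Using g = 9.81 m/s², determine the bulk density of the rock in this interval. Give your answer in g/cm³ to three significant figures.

2.07 g/cm³

ρ = (dP/dz)/g = 20.3 MPa/km / 9.81 m/s² = 20300 Pa/m / 9.81 m/s² = 2069.3 kg/m³
= 2.069 g/cm³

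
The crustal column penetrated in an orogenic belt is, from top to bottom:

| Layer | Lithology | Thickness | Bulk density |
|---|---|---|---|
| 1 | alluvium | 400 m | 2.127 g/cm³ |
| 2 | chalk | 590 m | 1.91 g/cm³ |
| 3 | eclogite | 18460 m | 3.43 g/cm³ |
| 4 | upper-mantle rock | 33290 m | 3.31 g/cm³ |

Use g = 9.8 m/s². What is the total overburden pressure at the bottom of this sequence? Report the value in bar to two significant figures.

17000 bar

alluvium: 2127 kg/m³ × 9.8 m/s² × 400 m = 8.338×10^6 Pa = 83.38 bar
chalk: 1910 kg/m³ × 9.8 m/s² × 590 m = 1.104×10^7 Pa = 110.4 bar
eclogite: 3430 kg/m³ × 9.8 m/s² × 18460 m = 6.205×10^8 Pa = 6205 bar
upper-mantle rock: 3310 kg/m³ × 9.8 m/s² × 33290 m = 1.080×10^9 Pa = 10799 bar
Total = 83.38 + 110.4 + 6205 + 10799 = 17198 bar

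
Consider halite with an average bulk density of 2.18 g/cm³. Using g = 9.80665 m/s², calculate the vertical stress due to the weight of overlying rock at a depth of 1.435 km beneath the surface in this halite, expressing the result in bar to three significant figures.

307 bar

halite: 2180 kg/m³ × 9.80665 m/s² × 1435 m = 3.068×10^7 Pa = 306.8 bar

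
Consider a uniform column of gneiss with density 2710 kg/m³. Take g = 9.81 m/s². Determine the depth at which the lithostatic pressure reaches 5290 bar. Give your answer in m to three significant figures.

h = P/(ρg) = 5290 bar / (2710 kg/m³ × 9.81 m/s²) = 5.290×10^8 Pa / 26585 Pa/m = 19898 m

19900 m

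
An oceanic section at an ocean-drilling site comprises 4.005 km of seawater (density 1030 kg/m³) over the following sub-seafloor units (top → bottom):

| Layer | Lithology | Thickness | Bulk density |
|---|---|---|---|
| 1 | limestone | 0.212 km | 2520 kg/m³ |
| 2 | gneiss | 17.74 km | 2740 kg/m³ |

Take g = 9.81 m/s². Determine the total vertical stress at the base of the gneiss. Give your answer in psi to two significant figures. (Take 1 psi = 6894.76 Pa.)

seawater: 1030 kg/m³ × 9.81 m/s² × 4005 m = 4.047×10^7 Pa = 5869 psi
limestone: 2520 kg/m³ × 9.81 m/s² × 212 m = 5.241×10^6 Pa = 760.1 psi
gneiss: 2740 kg/m³ × 9.81 m/s² × 17740 m = 4.768×10^8 Pa = 69160 psi
Total = 5869 + 760.1 + 69160 = 75789 psi

76000 psi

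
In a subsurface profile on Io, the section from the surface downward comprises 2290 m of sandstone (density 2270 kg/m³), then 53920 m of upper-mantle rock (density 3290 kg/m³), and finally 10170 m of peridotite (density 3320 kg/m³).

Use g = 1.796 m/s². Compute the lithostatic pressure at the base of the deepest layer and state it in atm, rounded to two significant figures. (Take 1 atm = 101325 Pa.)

sandstone: 2270 kg/m³ × 1.796 m/s² × 2290 m = 9.336×10^6 Pa = 92.14 atm
upper-mantle rock: 3290 kg/m³ × 1.796 m/s² × 53920 m = 3.186×10^8 Pa = 3144 atm
peridotite: 3320 kg/m³ × 1.796 m/s² × 10170 m = 6.064×10^7 Pa = 598.5 atm
Total = 92.14 + 3144 + 598.5 = 3835.0 atm

3800 atm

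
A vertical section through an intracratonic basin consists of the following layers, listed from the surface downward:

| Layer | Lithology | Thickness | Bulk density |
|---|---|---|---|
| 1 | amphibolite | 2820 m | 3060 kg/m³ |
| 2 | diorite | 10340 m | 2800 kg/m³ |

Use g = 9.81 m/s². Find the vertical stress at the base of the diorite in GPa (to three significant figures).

amphibolite: 3060 kg/m³ × 9.81 m/s² × 2820 m = 8.465×10^7 Pa = 0.08465 GPa
diorite: 2800 kg/m³ × 9.81 m/s² × 10340 m = 2.840×10^8 Pa = 0.2840 GPa
Total = 0.08465 + 0.2840 = 0.36867 GPa

0.369 GPa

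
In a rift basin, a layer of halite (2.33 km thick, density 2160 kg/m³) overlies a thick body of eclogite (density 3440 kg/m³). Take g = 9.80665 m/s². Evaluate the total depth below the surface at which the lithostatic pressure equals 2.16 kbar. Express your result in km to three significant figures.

7.27 km

Pressure at base of upper layers: 2160×9.80665×2330 = 4.935×10^7 Pa = 0.4935 kbar
Remaining pressure to be supplied by eclogite: 2.160×10^8 − 4.935×10^7 = 1.666×10^8 Pa
Additional depth in eclogite = 1.666×10^8 Pa / (3440 kg/m³ × 9.80665 m/s²) = 4939.8 m
Total depth = 2330 m + 4939.8 m = 7269.8 m
= 7.2698 km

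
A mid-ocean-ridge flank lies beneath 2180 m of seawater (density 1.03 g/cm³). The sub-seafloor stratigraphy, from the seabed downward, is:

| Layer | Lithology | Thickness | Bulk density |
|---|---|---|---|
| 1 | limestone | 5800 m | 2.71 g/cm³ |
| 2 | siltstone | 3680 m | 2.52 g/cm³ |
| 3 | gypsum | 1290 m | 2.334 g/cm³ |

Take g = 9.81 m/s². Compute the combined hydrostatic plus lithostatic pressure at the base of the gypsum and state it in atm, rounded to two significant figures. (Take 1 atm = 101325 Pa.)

2900 atm

seawater: 1030 kg/m³ × 9.81 m/s² × 2180 m = 2.203×10^7 Pa = 217.4 atm
limestone: 2710 kg/m³ × 9.81 m/s² × 5800 m = 1.542×10^8 Pa = 1522 atm
siltstone: 2520 kg/m³ × 9.81 m/s² × 3680 m = 9.097×10^7 Pa = 897.8 atm
gypsum: 2334 kg/m³ × 9.81 m/s² × 1290 m = 2.954×10^7 Pa = 291.5 atm
Total = 217.4 + 1522 + 897.8 + 291.5 = 2928.5 atm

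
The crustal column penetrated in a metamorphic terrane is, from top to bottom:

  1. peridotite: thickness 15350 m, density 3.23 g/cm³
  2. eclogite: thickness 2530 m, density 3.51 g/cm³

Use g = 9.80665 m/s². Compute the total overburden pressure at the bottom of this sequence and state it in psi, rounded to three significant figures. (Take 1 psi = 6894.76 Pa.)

83200 psi

peridotite: 3230 kg/m³ × 9.80665 m/s² × 15350 m = 4.862×10^8 Pa = 70520 psi
eclogite: 3510 kg/m³ × 9.80665 m/s² × 2530 m = 8.709×10^7 Pa = 12631 psi
Total = 70520 + 12631 = 83151 psi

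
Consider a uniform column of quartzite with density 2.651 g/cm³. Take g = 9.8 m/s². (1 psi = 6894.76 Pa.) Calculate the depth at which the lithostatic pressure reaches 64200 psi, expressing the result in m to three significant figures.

17000 m

h = P/(ρg) = 64200 psi / (2651 kg/m³ × 9.8 m/s²) = 4.426×10^8 Pa / 25980 Pa/m = 17038 m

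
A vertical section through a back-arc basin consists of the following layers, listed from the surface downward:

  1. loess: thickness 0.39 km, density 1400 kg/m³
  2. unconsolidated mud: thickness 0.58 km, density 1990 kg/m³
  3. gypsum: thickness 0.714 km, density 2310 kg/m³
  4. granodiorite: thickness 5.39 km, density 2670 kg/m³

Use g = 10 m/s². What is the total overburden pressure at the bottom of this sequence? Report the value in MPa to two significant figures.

loess: 1400 kg/m³ × 10 m/s² × 390 m = 5.460×10^6 Pa = 5.460 MPa
unconsolidated mud: 1990 kg/m³ × 10 m/s² × 580 m = 1.154×10^7 Pa = 11.54 MPa
gypsum: 2310 kg/m³ × 10 m/s² × 714 m = 1.649×10^7 Pa = 16.49 MPa
granodiorite: 2670 kg/m³ × 10 m/s² × 5390 m = 1.439×10^8 Pa = 143.9 MPa
Total = 5.460 + 11.54 + 16.49 + 143.9 = 177.41 MPa

180 MPa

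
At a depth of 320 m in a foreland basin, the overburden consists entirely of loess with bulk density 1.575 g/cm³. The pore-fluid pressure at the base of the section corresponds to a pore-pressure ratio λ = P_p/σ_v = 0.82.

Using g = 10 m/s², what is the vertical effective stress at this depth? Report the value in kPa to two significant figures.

910 kPa

Overburden (lithostatic) stress σ_v:
loess: 1575 kg/m³ × 10 m/s² × 320 m = 5.040×10^6 Pa = 5.040 MPa
Pore pressure P_p = λ·σ_v = 0.82 × 5.040 MPa = 4.133 MPa
Effective stress σ' = σ_v − P_p = 5.040 − 4.133 = 0.90720 MPa = 907.20 kPa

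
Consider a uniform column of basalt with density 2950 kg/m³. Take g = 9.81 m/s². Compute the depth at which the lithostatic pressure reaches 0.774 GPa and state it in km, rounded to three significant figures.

26.7 km

h = P/(ρg) = 0.774 GPa / (2950 kg/m³ × 9.81 m/s²) = 7.740×10^8 Pa / 28940 Pa/m = 26745 m
= 26.745 km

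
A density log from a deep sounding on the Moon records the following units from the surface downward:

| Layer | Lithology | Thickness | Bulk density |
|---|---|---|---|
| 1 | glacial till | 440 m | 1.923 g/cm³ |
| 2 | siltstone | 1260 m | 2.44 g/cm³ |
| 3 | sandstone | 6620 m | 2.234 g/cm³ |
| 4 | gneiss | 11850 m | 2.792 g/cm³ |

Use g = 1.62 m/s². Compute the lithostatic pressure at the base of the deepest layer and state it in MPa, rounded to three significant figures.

glacial till: 1923 kg/m³ × 1.62 m/s² × 440 m = 1.371×10^6 Pa = 1.371 MPa
siltstone: 2440 kg/m³ × 1.62 m/s² × 1260 m = 4.981×10^6 Pa = 4.981 MPa
sandstone: 2234 kg/m³ × 1.62 m/s² × 6620 m = 2.396×10^7 Pa = 23.96 MPa
gneiss: 2792 kg/m³ × 1.62 m/s² × 11850 m = 5.360×10^7 Pa = 53.60 MPa
Total = 1.371 + 4.981 + 23.96 + 53.60 = 83.908 MPa

83.9 MPa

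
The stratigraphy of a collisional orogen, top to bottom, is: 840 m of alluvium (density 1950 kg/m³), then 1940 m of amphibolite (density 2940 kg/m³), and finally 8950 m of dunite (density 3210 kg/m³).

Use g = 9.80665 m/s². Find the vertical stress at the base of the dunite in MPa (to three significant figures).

alluvium: 1950 kg/m³ × 9.80665 m/s² × 840 m = 1.606×10^7 Pa = 16.06 MPa
amphibolite: 2940 kg/m³ × 9.80665 m/s² × 1940 m = 5.593×10^7 Pa = 55.93 MPa
dunite: 3210 kg/m³ × 9.80665 m/s² × 8950 m = 2.817×10^8 Pa = 281.7 MPa
Total = 16.06 + 55.93 + 281.7 = 353.74 MPa

354 MPa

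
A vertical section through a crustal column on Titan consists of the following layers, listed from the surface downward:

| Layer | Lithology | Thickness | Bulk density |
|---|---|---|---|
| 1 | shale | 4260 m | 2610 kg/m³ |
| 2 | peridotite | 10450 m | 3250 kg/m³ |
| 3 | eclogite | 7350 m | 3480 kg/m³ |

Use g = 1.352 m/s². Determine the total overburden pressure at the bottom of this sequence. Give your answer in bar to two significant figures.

shale: 2610 kg/m³ × 1.352 m/s² × 4260 m = 1.503×10^7 Pa = 150.3 bar
peridotite: 3250 kg/m³ × 1.352 m/s² × 10450 m = 4.592×10^7 Pa = 459.2 bar
eclogite: 3480 kg/m³ × 1.352 m/s² × 7350 m = 3.458×10^7 Pa = 345.8 bar
Total = 150.3 + 459.2 + 345.8 = 955.31 bar

960 bar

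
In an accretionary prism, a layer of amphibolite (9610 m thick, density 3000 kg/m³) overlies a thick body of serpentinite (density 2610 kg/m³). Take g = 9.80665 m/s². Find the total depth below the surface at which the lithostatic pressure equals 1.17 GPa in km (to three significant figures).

Pressure at base of upper layers: 3000×9.80665×9610 = 2.827×10^8 Pa = 0.2827 GPa
Remaining pressure to be supplied by serpentinite: 1.170×10^9 − 2.827×10^8 = 8.873×10^8 Pa
Additional depth in serpentinite = 8.873×10^8 Pa / (2610 kg/m³ × 9.80665 m/s²) = 34665 m
Total depth = 9610 m + 34665 m = 44275 m
= 44.275 km

44.3 km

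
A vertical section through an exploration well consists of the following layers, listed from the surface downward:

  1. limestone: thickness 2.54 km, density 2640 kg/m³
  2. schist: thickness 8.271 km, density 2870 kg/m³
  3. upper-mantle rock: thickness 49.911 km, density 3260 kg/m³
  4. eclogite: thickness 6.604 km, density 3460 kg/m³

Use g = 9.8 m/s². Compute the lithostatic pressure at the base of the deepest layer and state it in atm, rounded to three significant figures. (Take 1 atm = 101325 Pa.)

limestone: 2640 kg/m³ × 9.8 m/s² × 2540 m = 6.571×10^7 Pa = 648.6 atm
schist: 2870 kg/m³ × 9.8 m/s² × 8271 m = 2.326×10^8 Pa = 2296 atm
upper-mantle rock: 3260 kg/m³ × 9.8 m/s² × 49911 m = 1.595×10^9 Pa = 15737 atm
eclogite: 3460 kg/m³ × 9.8 m/s² × 6604 m = 2.239×10^8 Pa = 2210 atm
Total = 648.6 + 2296 + 15737 + 2210 = 20891 atm

20900 atm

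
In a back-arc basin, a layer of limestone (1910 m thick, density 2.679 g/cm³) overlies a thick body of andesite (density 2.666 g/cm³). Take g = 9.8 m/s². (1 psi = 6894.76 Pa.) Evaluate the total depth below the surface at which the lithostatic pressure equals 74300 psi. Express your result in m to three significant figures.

Pressure at base of upper layers: 2679×9.8×1910 = 5.015×10^7 Pa = 7273 psi
Remaining pressure to be supplied by andesite: 5.123×10^8 − 5.015×10^7 = 4.621×10^8 Pa
Additional depth in andesite = 4.621×10^8 Pa / (2666 kg/m³ × 9.8 m/s²) = 17688 m
Total depth = 1910 m + 17688 m = 19598 m

19600 m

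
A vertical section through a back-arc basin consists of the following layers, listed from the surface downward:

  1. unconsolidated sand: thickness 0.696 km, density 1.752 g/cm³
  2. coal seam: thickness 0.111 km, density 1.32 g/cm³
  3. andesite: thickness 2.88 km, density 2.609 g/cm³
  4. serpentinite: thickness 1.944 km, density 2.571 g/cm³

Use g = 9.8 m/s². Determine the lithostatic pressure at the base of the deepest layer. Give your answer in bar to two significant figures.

unconsolidated sand: 1752 kg/m³ × 9.8 m/s² × 696 m = 1.195×10^7 Pa = 119.5 bar
coal seam: 1320 kg/m³ × 9.8 m/s² × 111 m = 1.436×10^6 Pa = 14.36 bar
andesite: 2609 kg/m³ × 9.8 m/s² × 2880 m = 7.364×10^7 Pa = 736.4 bar
serpentinite: 2571 kg/m³ × 9.8 m/s² × 1944 m = 4.898×10^7 Pa = 489.8 bar
Total = 119.5 + 14.36 + 736.4 + 489.8 = 1360.0 bar

1400 bar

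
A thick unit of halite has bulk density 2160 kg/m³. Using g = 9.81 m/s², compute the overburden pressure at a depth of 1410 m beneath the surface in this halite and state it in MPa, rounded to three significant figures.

halite: 2160 kg/m³ × 9.81 m/s² × 1410 m = 2.988×10^7 Pa = 29.88 MPa

29.9 MPa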